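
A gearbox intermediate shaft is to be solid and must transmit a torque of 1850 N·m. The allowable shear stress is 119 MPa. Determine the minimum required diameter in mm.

For a solid shaft τ_max = 16T/(πd³), so d = (16T/(π τ_allow))^(1/3) = (16·1850/(π·1.19×10^8))^(1/3) = 0.04294 m.

42.9 mm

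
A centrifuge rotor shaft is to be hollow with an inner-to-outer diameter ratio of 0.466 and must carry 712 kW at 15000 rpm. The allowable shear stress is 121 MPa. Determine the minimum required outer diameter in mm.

27.2 mm

ω = 2π·15000/60 = 1571 rad/s, so T = P/ω = 712×10³ / 1571 = 453.3 N·m.
For a hollow shaft with d_i/d_o = 0.466: τ_max = 16T/(π d_o³ (1−k⁴)), so d_o = [16T/(π τ_allow (1−k⁴))]^(1/3) = [16·453.3/(π·1.21×10^8·0.9528)]^(1/3) = 0.02715 m.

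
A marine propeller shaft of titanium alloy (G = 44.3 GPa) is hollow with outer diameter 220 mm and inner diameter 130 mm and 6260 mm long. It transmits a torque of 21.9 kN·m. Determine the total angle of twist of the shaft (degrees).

J = π(d_o⁴ − d_i⁴)/32 = π(0.220⁴ − 0.130⁴)/32 = 2.019×10^-4 m⁴.
θ = T·L/(G·J) = 21900 × 6.26 / (44.3×10⁹ × 2.019×10^-4) = 0.01532 rad.

0.878°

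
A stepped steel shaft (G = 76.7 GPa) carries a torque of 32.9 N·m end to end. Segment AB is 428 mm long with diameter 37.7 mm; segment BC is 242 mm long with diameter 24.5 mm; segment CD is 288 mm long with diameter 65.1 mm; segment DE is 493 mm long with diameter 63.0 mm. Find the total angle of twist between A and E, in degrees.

0.233°

J_AB = π(0.0377)⁴/32 = 1.98×10^-7 m⁴; J_BC = π(0.0245)⁴/32 = 3.54×10^-8 m⁴; J_CD = π(0.0651)⁴/32 = 1.76×10^-6 m⁴; J_DE = π(0.0630)⁴/32 = 1.55×10^-6 m⁴.
θ = (T/G)·Σ L_i/J_i = (32.90/76.7×10⁹)·(0.428/1.98×10^-7 + 0.242/3.54×10^-8 + 0.288/1.76×10^-6 + 0.493/1.55×10^-6) = 4.067×10^-3 rad.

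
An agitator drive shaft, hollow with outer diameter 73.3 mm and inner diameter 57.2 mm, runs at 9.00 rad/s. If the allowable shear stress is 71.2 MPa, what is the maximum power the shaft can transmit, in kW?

J = π(d_o⁴ − d_i⁴)/32 = π(0.0733⁴ − 0.0572⁴)/32 = 1.783×10^-6 m⁴.
T_max = τ_allow·J/r = 7.12×10^7 × 1.783×10^-6 / 0.0367 = 3464 N·m.
ω = 9.00 rad/s, so P_max = T_max·ω = 3.118×10^4 W.

31.2 kW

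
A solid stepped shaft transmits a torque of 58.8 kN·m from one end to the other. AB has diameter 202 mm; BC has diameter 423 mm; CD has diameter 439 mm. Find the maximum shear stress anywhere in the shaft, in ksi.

5.27 ksi

Under the same torque, τ_max = 16T/(πd³) is largest where d is smallest — segment AB (d = 202 mm).
τ_max = 16·58800/(π·(0.202)³) = 3.633×10^7 Pa.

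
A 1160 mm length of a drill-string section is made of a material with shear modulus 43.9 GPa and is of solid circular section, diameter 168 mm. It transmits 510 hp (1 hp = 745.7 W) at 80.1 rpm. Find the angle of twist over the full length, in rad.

0.0153 rad

ω = 2π·80.1/60 = 8.388 rad/s, so T = P/ω = 510×745.7 / 8.388 = 45340 N·m.
J = πd⁴/32 = π(0.168)⁴/32 = 7.821×10^-5 m⁴.
θ = T·L/(G·J) = 45340 × 1.16 / (43.9×10⁹ × 7.821×10^-5) = 0.01532 rad.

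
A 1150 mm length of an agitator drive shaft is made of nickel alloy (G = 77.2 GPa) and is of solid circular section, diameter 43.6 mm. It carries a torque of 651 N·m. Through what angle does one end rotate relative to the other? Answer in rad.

0.0273 rad

J = πd⁴/32 = π(0.0436)⁴/32 = 3.548×10^-7 m⁴.
θ = T·L/(G·J) = 651.0 × 1.15 / (77.2×10⁹ × 3.548×10^-7) = 0.02733 rad.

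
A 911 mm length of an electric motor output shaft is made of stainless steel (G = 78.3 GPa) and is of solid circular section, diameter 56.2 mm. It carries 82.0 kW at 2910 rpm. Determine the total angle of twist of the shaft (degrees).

ω = 2π·2910/60 = 304.7 rad/s, so T = P/ω = 82.0×10³ / 304.7 = 269.1 N·m.
J = πd⁴/32 = π(0.0562)⁴/32 = 9.794×10^-7 m⁴.
θ = T·L/(G·J) = 269.1 × 0.911 / (78.3×10⁹ × 9.794×10^-7) = 3.197×10^-3 rad.

0.183°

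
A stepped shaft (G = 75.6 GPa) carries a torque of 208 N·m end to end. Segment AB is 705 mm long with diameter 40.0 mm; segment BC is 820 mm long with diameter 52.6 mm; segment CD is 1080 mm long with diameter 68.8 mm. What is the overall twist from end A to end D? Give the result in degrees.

J_AB = π(0.0400)⁴/32 = 2.51×10^-7 m⁴; J_BC = π(0.0526)⁴/32 = 7.52×10^-7 m⁴; J_CD = π(0.0688)⁴/32 = 2.20×10^-6 m⁴.
θ = (T/G)·Σ L_i/J_i = (208.0/75.6×10⁹)·(0.705/2.51×10^-7 + 0.820/7.52×10^-7 + 1.08/2.20×10^-6) = 0.01207 rad.

0.692°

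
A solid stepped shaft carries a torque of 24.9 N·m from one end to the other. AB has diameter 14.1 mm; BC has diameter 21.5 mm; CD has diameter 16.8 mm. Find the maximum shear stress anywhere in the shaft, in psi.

6560 psi

Under the same torque, τ_max = 16T/(πd³) is largest where d is smallest — segment AB (d = 14.1 mm).
τ_max = 16·24.90/(π·(0.0141)³) = 4.524×10^7 Pa.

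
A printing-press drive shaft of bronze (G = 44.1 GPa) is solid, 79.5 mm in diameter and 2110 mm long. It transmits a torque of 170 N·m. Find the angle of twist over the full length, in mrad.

J = πd⁴/32 = π(0.0795)⁴/32 = 3.922×10^-6 m⁴.
θ = T·L/(G·J) = 170.0 × 2.11 / (44.1×10⁹ × 3.922×10^-6) = 2.074×10^-3 rad.

2.07 mrad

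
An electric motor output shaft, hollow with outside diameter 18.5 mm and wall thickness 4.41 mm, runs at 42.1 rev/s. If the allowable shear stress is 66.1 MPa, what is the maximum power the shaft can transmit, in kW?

20.1 kW

J = π(d_o⁴ − d_i⁴)/32 = π(0.0185⁴ − 0.00968⁴)/32 = 1.064×10^-8 m⁴.
T_max = τ_allow·J/r = 6.61×10^7 × 1.064×10^-8 / 0.00925 = 76.02 N·m.
ω = 2π·42.1 = 264.5 rad/s, so P_max = T_max·ω = 2.011×10^4 W.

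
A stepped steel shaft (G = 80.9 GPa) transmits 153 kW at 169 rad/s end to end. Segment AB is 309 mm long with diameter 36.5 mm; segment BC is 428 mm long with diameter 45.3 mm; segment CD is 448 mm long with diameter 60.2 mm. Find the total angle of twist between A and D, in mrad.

35.3 mrad

ω = 169 rad/s, so T = P/ω = 153×10³ / 169.0 = 905.3 N·m.
J_AB = π(0.0365)⁴/32 = 1.74×10^-7 m⁴; J_BC = π(0.0453)⁴/32 = 4.13×10^-7 m⁴; J_CD = π(0.0602)⁴/32 = 1.29×10^-6 m⁴.
θ = (T/G)·Σ L_i/J_i = (905.3/80.9×10⁹)·(0.309/1.74×10^-7 + 0.428/4.13×10^-7 + 0.448/1.29×10^-6) = 0.03532 rad.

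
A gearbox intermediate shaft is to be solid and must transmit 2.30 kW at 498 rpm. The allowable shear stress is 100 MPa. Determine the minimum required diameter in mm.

13.1 mm

ω = 2π·498/60 = 52.15 rad/s, so T = P/ω = 2.30×10³ / 52.15 = 44.10 N·m.
For a solid shaft τ_max = 16T/(πd³), so d = (16T/(π τ_allow))^(1/3) = (16·44.10/(π·1.00×10^8))^(1/3) = 0.01310 m.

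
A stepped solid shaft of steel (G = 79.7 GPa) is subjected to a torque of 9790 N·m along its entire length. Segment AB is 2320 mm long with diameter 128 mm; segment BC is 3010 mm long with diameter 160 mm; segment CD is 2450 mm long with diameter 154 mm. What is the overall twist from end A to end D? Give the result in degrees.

J_AB = π(0.128)⁴/32 = 2.64×10^-5 m⁴; J_BC = π(0.160)⁴/32 = 6.43×10^-5 m⁴; J_CD = π(0.154)⁴/32 = 5.52×10^-5 m⁴.
θ = (T/G)·Σ L_i/J_i = (9790/79.7×10⁹)·(2.32/2.64×10^-5 + 3.01/6.43×10^-5 + 2.45/5.52×10^-5) = 0.02201 rad.

1.26°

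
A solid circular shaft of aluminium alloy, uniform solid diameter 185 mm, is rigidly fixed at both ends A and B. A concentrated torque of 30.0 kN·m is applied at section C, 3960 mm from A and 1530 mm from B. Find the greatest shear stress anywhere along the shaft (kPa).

17400 kPa

With uniform GJ and both ends fixed, compatibility θ_AC = θ_CB gives T_A·a = T_B·b, together with T_A + T_B = T₀.
T_A = T₀·b/(a+b) = 30000·1530/5490 = 8361 N·m; T_B = 21640 N·m.
τ in each portion: τ_AC = 6.73×10^6 Pa, τ_CB = 1.74×10^7 Pa; maximum is in CB.
τ_max = T_CB·r/J = 21640·0.0925/1.15×10^-4 = 1.741×10^7 Pa.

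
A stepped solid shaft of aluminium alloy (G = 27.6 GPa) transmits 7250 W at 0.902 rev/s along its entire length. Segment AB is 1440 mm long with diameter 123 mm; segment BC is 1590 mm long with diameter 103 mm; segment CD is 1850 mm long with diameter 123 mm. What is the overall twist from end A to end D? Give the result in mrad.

13.5 mrad

ω = 2π·0.902 = 5.667 rad/s, so T = P/ω = 7250 / 5.667 = 1279 N·m.
J_AB = π(0.123)⁴/32 = 2.25×10^-5 m⁴; J_BC = π(0.103)⁴/32 = 1.10×10^-5 m⁴; J_CD = π(0.123)⁴/32 = 2.25×10^-5 m⁴.
θ = (T/G)·Σ L_i/J_i = (1279/27.6×10⁹)·(1.44/2.25×10^-5 + 1.59/1.10×10^-5 + 1.85/2.25×10^-5) = 0.01346 rad.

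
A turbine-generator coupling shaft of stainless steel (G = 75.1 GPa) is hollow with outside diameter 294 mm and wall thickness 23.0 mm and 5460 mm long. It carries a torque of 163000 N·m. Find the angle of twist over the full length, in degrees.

1.88°

J = π(d_o⁴ − d_i⁴)/32 = π(0.294⁴ − 0.248⁴)/32 = 3.621×10^-4 m⁴.
θ = T·L/(G·J) = 163000 × 5.46 / (75.1×10⁹ × 3.621×10^-4) = 0.03273 rad.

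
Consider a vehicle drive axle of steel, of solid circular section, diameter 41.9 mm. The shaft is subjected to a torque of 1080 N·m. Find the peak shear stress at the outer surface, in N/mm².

J = πd⁴/32 = π(0.0419)⁴/32 = 3.026×10^-7 m⁴.
τ_max = T·r/J = 1080 × 0.0209 / 3.026×10^-7 = 7.477×10^7 Pa.

74.8 N/mm²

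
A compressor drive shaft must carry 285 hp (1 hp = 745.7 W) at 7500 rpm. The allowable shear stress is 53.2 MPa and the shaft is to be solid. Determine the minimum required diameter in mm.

29.6 mm

ω = 2π·7500/60 = 785.4 rad/s, so T = P/ω = 285×745.7 / 785.4 = 270.6 N·m.
For a solid shaft τ_max = 16T/(πd³), so d = (16T/(π τ_allow))^(1/3) = (16·270.6/(π·5.32×10^7))^(1/3) = 0.02959 m.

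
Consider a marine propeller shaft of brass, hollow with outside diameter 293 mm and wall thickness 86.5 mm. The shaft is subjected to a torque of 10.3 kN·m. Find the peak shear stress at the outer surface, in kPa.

2150 kPa

J = π(d_o⁴ − d_i⁴)/32 = π(0.293⁴ − 0.120⁴)/32 = 7.032×10^-4 m⁴.
τ_max = T·r/J = 10300 × 0.146 / 7.032×10^-4 = 2.146×10^6 Pa.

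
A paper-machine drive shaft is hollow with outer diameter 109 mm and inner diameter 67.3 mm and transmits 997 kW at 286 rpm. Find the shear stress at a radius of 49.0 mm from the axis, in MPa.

ω = 2π·286/60 = 29.95 rad/s, so T = P/ω = 997×10³ / 29.95 = 33290 N·m.
J = π(d_o⁴ − d_i⁴)/32 = π(0.109⁴ − 0.0673⁴)/32 = 1.184×10^-5 m⁴.
Shear stress varies linearly with radius: τ = T·r/J = 33290 × 0.0490 / 1.184×10^-5 = 1.377×10^8 Pa.

138 MPa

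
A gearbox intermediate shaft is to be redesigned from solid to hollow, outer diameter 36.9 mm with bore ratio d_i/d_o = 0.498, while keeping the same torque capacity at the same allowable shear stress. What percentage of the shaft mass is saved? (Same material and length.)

21.5 %

Equal τ_max and T ⇒ the solid shaft needs d_s³ = d_o³(1−k⁴), so d_s = 36.9·(1−0.498⁴)^(1/3) = 36.13 mm.
Area ratio A_h/A_s = d_o²(1−k²)/d_s² = (1−k²)/(1−k⁴)^(2/3) = 0.7845.
Mass saving = 1 − 0.7845 = 21.5 %.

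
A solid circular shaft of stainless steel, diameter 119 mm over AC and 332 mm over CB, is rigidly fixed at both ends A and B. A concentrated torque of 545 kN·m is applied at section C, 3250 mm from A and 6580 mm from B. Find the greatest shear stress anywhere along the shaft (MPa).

Compatibility: T_A·a/J_AC = T_B·b/J_CB with T_A + T_B = T₀.
J_AC = 1.97×10^-5 m⁴, J_CB = 1.19×10^-3 m⁴, so T_A = T₀·(J_AC/a)/((J_AC/a)+(J_CB/b)) = 17620 N·m, T_B = 527400 N·m.
τ in each portion: τ_AC = 5.33×10^7 Pa, τ_CB = 7.34×10^7 Pa; maximum is in CB.
τ_max = T_CB·r/J = 527400·0.166/1.19×10^-3 = 7.340×10^7 Pa.

73.4 MPa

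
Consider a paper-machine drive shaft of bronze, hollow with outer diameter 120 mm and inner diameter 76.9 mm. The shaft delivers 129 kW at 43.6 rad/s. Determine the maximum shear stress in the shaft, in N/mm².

10.5 N/mm²

ω = 43.6 rad/s, so T = P/ω = 129×10³ / 43.60 = 2959 N·m.
J = π(d_o⁴ − d_i⁴)/32 = π(0.120⁴ − 0.0769⁴)/32 = 1.692×10^-5 m⁴.
τ_max = T·r/J = 2959 × 0.0600 / 1.692×10^-5 = 1.049×10^7 Pa.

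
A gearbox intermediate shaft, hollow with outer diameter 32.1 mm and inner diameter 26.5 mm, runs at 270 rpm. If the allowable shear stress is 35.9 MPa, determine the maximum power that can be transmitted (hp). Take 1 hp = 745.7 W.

J = π(d_o⁴ − d_i⁴)/32 = π(0.0321⁴ − 0.0265⁴)/32 = 5.582×10^-8 m⁴.
T_max = τ_allow·J/r = 3.59×10^7 × 5.582×10^-8 / 0.0161 = 124.9 N·m.
ω = 2π·270/60 = 28.27 rad/s, so P_max = T_max·ω = 3530 W.

4.73 hp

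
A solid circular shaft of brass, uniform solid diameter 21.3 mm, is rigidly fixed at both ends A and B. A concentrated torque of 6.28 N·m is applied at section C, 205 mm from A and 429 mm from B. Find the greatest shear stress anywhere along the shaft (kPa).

2240 kPa

With uniform GJ and both ends fixed, compatibility θ_AC = θ_CB gives T_A·a = T_B·b, together with T_A + T_B = T₀.
T_A = T₀·b/(a+b) = 6.280·429/634.0 = 4.249 N·m; T_B = 2.031 N·m.
τ in each portion: τ_AC = 2.24×10^6 Pa, τ_CB = 1.07×10^6 Pa; maximum is in AC.
τ_max = T_AC·r/J = 4.249·0.0106/2.02×10^-8 = 2.240×10^6 Pa.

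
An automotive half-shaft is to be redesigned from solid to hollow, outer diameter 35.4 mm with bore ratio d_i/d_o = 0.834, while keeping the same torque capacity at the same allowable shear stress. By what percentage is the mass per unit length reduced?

Equal τ_max and T ⇒ the solid shaft needs d_s³ = d_o³(1−k⁴), so d_s = 35.4·(1−0.834⁴)^(1/3) = 28.40 mm.
Area ratio A_h/A_s = d_o²(1−k²)/d_s² = (1−k²)/(1−k⁴)^(2/3) = 0.4731.
Mass saving = 1 − 0.4731 = 52.7 %.

52.7 %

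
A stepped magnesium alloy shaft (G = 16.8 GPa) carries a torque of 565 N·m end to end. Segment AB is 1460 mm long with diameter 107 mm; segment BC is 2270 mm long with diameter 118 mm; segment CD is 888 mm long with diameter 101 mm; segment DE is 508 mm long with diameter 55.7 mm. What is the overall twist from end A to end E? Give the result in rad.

0.0288 rad

J_AB = π(0.107)⁴/32 = 1.29×10^-5 m⁴; J_BC = π(0.118)⁴/32 = 1.90×10^-5 m⁴; J_CD = π(0.101)⁴/32 = 1.02×10^-5 m⁴; J_DE = π(0.0557)⁴/32 = 9.45×10^-7 m⁴.
θ = (T/G)·Σ L_i/J_i = (565.0/16.8×10⁹)·(1.46/1.29×10^-5 + 2.27/1.90×10^-5 + 0.888/1.02×10^-5 + 0.508/9.45×10^-7) = 0.02883 rad.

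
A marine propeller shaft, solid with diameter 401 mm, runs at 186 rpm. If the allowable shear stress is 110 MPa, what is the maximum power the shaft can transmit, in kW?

27100 kW

J = πd⁴/32 = π(0.401)⁴/32 = 2.539×10^-3 m⁴.
T_max = τ_allow·J/r = 1.10×10^8 × 2.539×10^-3 / 0.201 = 1.393e6 N·m.
ω = 2π·186/60 = 19.48 rad/s, so P_max = T_max·ω = 2.713×10^7 W.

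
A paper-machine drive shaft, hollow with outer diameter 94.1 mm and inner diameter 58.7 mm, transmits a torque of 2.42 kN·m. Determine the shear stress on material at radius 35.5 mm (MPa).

J = π(d_o⁴ − d_i⁴)/32 = π(0.0941⁴ − 0.0587⁴)/32 = 6.532×10^-6 m⁴.
Shear stress varies linearly with radius: τ = T·r/J = 2420 × 0.0355 / 6.532×10^-6 = 1.315×10^7 Pa.

13.2 MPa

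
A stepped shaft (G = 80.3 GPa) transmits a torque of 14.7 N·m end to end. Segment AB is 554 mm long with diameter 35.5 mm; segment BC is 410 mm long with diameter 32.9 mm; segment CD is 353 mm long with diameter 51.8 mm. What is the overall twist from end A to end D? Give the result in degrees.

0.0799°

J_AB = π(0.0355)⁴/32 = 1.56×10^-7 m⁴; J_BC = π(0.0329)⁴/32 = 1.15×10^-7 m⁴; J_CD = π(0.0518)⁴/32 = 7.07×10^-7 m⁴.
θ = (T/G)·Σ L_i/J_i = (14.70/80.3×10⁹)·(0.554/1.56×10^-7 + 0.410/1.15×10^-7 + 0.353/7.07×10^-7) = 1.394×10^-3 rad.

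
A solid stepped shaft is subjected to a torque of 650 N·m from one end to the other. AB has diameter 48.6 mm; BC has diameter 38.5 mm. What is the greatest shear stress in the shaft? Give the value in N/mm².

Under the same torque, τ_max = 16T/(πd³) is largest where d is smallest — segment BC (d = 38.5 mm).
τ_max = 16·650.0/(π·(0.0385)³) = 5.801×10^7 Pa.

58.0 N/mm²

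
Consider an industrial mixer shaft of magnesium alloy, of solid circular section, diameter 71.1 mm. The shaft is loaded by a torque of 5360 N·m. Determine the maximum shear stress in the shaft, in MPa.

J = πd⁴/32 = π(0.0711)⁴/32 = 2.509×10^-6 m⁴.
τ_max = T·r/J = 5360 × 0.0355 / 2.509×10^-6 = 7.595×10^7 Pa.

75.9 MPa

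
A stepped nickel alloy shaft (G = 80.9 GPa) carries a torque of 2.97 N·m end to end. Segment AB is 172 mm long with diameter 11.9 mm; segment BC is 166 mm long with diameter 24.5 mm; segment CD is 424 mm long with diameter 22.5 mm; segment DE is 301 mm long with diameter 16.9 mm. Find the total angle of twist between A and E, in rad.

0.00538 rad

J_AB = π(0.0119)⁴/32 = 1.97×10^-9 m⁴; J_BC = π(0.0245)⁴/32 = 3.54×10^-8 m⁴; J_CD = π(0.0225)⁴/32 = 2.52×10^-8 m⁴; J_DE = π(0.0169)⁴/32 = 8.01×10^-9 m⁴.
θ = (T/G)·Σ L_i/J_i = (2.970/80.9×10⁹)·(0.172/1.97×10^-9 + 0.166/3.54×10^-8 + 0.424/2.52×10^-8 + 0.301/8.01×10^-9) = 5.378×10^-3 rad.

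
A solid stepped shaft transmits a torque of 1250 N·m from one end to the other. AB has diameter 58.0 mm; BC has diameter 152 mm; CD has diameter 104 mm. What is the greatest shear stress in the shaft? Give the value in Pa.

Under the same torque, τ_max = 16T/(πd³) is largest where d is smallest — segment AB (d = 58.0 mm).
τ_max = 16·1250/(π·(0.0580)³) = 3.263×10^7 Pa.

3.26e7 Pa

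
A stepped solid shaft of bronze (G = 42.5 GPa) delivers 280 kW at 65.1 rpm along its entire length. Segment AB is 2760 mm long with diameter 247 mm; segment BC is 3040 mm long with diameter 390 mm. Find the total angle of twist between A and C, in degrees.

0.492°

ω = 2π·65.1/60 = 6.817 rad/s, so T = P/ω = 280×10³ / 6.817 = 41070 N·m.
J_AB = π(0.247)⁴/32 = 3.65×10^-4 m⁴; J_BC = π(0.390)⁴/32 = 2.27×10^-3 m⁴.
θ = (T/G)·Σ L_i/J_i = (41070/42.5×10⁹)·(2.76/3.65×10^-4 + 3.04/2.27×10^-3) = 8.593×10^-3 rad.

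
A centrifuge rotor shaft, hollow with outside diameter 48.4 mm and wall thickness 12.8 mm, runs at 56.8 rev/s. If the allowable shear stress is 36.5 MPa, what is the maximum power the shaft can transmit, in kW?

276 kW

J = π(d_o⁴ − d_i⁴)/32 = π(0.0484⁴ − 0.0228⁴)/32 = 5.122×10^-7 m⁴.
T_max = τ_allow·J/r = 3.65×10^7 × 5.122×10^-7 / 0.0242 = 772.6 N·m.
ω = 2π·56.8 = 356.9 rad/s, so P_max = T_max·ω = 2.757×10^5 W.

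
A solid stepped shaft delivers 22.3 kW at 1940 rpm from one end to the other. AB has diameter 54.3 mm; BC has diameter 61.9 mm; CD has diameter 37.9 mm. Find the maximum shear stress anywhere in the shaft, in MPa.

10.3 MPa

ω = 2π·1940/60 = 203.2 rad/s, so T = P/ω = 22.3×10³ / 203.2 = 109.8 N·m.
Under the same torque, τ_max = 16T/(πd³) is largest where d is smallest — segment CD (d = 37.9 mm).
τ_max = 16·109.8/(π·(0.0379)³) = 1.027×10^7 Pa.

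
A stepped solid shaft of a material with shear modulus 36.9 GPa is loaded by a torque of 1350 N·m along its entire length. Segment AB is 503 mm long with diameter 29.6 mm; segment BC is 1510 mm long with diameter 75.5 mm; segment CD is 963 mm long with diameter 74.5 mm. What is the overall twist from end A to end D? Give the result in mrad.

273 mrad

J_AB = π(0.0296)⁴/32 = 7.54×10^-8 m⁴; J_BC = π(0.0755)⁴/32 = 3.19×10^-6 m⁴; J_CD = π(0.0745)⁴/32 = 3.02×10^-6 m⁴.
θ = (T/G)·Σ L_i/J_i = (1350/36.9×10⁹)·(0.503/7.54×10^-8 + 1.51/3.19×10^-6 + 0.963/3.02×10^-6) = 0.2731 rad.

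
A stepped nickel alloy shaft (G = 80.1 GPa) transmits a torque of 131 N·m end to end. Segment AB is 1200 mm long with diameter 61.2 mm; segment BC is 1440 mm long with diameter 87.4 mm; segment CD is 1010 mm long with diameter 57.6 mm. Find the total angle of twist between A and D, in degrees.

J_AB = π(0.0612)⁴/32 = 1.38×10^-6 m⁴; J_BC = π(0.0874)⁴/32 = 5.73×10^-6 m⁴; J_CD = π(0.0576)⁴/32 = 1.08×10^-6 m⁴.
θ = (T/G)·Σ L_i/J_i = (131.0/80.1×10⁹)·(1.20/1.38×10^-6 + 1.44/5.73×10^-6 + 1.01/1.08×10^-6) = 3.365×10^-3 rad.

0.193°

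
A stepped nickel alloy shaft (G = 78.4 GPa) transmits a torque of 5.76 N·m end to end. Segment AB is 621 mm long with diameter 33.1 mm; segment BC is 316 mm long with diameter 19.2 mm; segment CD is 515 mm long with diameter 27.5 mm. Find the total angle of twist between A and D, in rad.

J_AB = π(0.0331)⁴/32 = 1.18×10^-7 m⁴; J_BC = π(0.0192)⁴/32 = 1.33×10^-8 m⁴; J_CD = π(0.0275)⁴/32 = 5.61×10^-8 m⁴.
θ = (T/G)·Σ L_i/J_i = (5.760/78.4×10⁹)·(0.621/1.18×10^-7 + 0.316/1.33×10^-8 + 0.515/5.61×10^-8) = 2.801×10^-3 rad.

0.00280 rad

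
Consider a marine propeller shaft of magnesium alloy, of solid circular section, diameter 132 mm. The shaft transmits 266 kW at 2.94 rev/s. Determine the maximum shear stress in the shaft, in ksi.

ω = 2π·2.94 = 18.47 rad/s, so T = P/ω = 266×10³ / 18.47 = 14400 N·m.
J = πd⁴/32 = π(0.132)⁴/32 = 2.981×10^-5 m⁴.
τ_max = T·r/J = 14400 × 0.0660 / 2.981×10^-5 = 3.189×10^7 Pa.

4.62 ksi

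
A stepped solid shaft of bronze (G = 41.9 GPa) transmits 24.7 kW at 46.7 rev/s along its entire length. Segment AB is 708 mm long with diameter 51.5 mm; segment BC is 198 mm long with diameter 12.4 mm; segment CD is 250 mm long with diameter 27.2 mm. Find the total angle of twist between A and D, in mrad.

ω = 2π·46.7 = 293.4 rad/s, so T = P/ω = 24.7×10³ / 293.4 = 84.18 N·m.
J_AB = π(0.0515)⁴/32 = 6.91×10^-7 m⁴; J_BC = π(0.0124)⁴/32 = 2.32×10^-9 m⁴; J_CD = π(0.0272)⁴/32 = 5.37×10^-8 m⁴.
θ = (T/G)·Σ L_i/J_i = (84.18/41.9×10⁹)·(0.708/6.91×10^-7 + 0.198/2.32×10^-9 + 0.250/5.37×10^-8) = 0.1828 rad.

183 mrad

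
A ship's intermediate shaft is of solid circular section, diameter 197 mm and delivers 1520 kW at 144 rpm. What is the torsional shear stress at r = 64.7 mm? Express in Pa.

ω = 2π·144/60 = 15.08 rad/s, so T = P/ω = 1520×10³ / 15.08 = 100800 N·m.
J = πd⁴/32 = π(0.197)⁴/32 = 1.479×10^-4 m⁴.
Shear stress varies linearly with radius: τ = T·r/J = 100800 × 0.0647 / 1.479×10^-4 = 4.411×10^7 Pa.

4.41e7 Pa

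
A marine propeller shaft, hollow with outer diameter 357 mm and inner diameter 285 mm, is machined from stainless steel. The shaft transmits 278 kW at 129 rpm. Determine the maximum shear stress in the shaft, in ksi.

ω = 2π·129/60 = 13.51 rad/s, so T = P/ω = 278×10³ / 13.51 = 20580 N·m.
J = π(d_o⁴ − d_i⁴)/32 = π(0.357⁴ − 0.285⁴)/32 = 9.470×10^-4 m⁴.
τ_max = T·r/J = 20580 × 0.178 / 9.470×10^-4 = 3.879×10^6 Pa.

0.563 ksi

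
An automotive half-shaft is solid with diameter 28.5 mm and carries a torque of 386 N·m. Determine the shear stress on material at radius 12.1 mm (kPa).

J = πd⁴/32 = π(0.0285)⁴/32 = 6.477×10^-8 m⁴.
Shear stress varies linearly with radius: τ = T·r/J = 386.0 × 0.0121 / 6.477×10^-8 = 7.211×10^7 Pa.

72100 kPa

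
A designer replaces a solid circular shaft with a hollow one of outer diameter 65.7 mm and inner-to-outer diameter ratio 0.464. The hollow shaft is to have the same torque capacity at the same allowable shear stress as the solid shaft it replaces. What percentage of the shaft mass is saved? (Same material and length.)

Equal τ_max and T ⇒ the solid shaft needs d_s³ = d_o³(1−k⁴), so d_s = 65.7·(1−0.464⁴)^(1/3) = 64.67 mm.
Area ratio A_h/A_s = d_o²(1−k²)/d_s² = (1−k²)/(1−k⁴)^(2/3) = 0.8099.
Mass saving = 1 − 0.8099 = 19.0 %.

19.0 %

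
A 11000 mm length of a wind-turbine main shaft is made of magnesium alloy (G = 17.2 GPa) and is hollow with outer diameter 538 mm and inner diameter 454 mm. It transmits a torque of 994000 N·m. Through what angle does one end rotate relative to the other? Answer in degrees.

J = π(d_o⁴ − d_i⁴)/32 = π(0.538⁴ − 0.454⁴)/32 = 4.054×10^-3 m⁴.
θ = T·L/(G·J) = 994000 × 11.0 / (17.2×10⁹ × 4.054×10^-3) = 0.1568 rad.

8.98°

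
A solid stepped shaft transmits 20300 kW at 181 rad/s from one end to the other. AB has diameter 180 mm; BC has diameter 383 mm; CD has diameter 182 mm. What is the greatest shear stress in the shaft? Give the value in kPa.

97900 kPa

ω = 181 rad/s, so T = P/ω = 20300×10³ / 181.0 = 112200 N·m.
Under the same torque, τ_max = 16T/(πd³) is largest where d is smallest — segment AB (d = 180 mm).
τ_max = 16·112200/(π·(0.180)³) = 9.794×10^7 Pa.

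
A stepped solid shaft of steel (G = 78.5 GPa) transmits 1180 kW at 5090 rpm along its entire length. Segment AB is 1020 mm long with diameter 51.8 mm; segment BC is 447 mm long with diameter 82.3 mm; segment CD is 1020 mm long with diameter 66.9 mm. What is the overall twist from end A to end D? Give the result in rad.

0.0581 rad

ω = 2π·5090/60 = 533.0 rad/s, so T = P/ω = 1180×10³ / 533.0 = 2214 N·m.
J_AB = π(0.0518)⁴/32 = 7.07×10^-7 m⁴; J_BC = π(0.0823)⁴/32 = 4.50×10^-6 m⁴; J_CD = π(0.0669)⁴/32 = 1.97×10^-6 m⁴.
θ = (T/G)·Σ L_i/J_i = (2214/78.5×10⁹)·(1.02/7.07×10^-7 + 0.447/4.50×10^-6 + 1.02/1.97×10^-6) = 0.05812 rad.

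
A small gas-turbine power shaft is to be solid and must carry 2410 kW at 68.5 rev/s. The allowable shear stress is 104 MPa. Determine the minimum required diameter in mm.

65.0 mm

ω = 2π·68.5 = 430.4 rad/s, so T = P/ω = 2410×10³ / 430.4 = 5599 N·m.
For a solid shaft τ_max = 16T/(πd³), so d = (16T/(π τ_allow))^(1/3) = (16·5599/(π·1.04×10^8))^(1/3) = 0.06497 m.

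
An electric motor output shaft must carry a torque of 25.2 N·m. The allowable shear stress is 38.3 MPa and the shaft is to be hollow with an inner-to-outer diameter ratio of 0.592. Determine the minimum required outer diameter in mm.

For a hollow shaft with d_i/d_o = 0.592: τ_max = 16T/(π d_o³ (1−k⁴)), so d_o = [16T/(π τ_allow (1−k⁴))]^(1/3) = [16·25.20/(π·3.83×10^7·0.8772)]^(1/3) = 0.01563 m.

15.6 mm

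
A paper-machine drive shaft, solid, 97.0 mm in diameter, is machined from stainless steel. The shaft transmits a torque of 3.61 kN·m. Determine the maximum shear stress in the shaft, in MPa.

J = πd⁴/32 = π(0.0970)⁴/32 = 8.691×10^-6 m⁴.
τ_max = T·r/J = 3610 × 0.0485 / 8.691×10^-6 = 2.014×10^7 Pa.

20.1 MPa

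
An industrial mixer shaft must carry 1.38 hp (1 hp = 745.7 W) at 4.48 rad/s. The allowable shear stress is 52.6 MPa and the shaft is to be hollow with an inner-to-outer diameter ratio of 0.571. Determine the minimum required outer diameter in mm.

29.2 mm

ω = 4.48 rad/s, so T = P/ω = 1.38×745.7 / 4.480 = 229.7 N·m.
For a hollow shaft with d_i/d_o = 0.571: τ_max = 16T/(π d_o³ (1−k⁴)), so d_o = [16T/(π τ_allow (1−k⁴))]^(1/3) = [16·229.7/(π·5.26×10^7·0.8937)]^(1/3) = 0.02920 m.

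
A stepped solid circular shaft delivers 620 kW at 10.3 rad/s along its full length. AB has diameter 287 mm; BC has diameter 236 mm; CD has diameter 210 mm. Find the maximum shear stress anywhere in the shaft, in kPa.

ω = 10.3 rad/s, so T = P/ω = 620×10³ / 10.30 = 60190 N·m.
Under the same torque, τ_max = 16T/(πd³) is largest where d is smallest — segment CD (d = 210 mm).
τ_max = 16·60190/(π·(0.210)³) = 3.310×10^7 Pa.

33100 kPa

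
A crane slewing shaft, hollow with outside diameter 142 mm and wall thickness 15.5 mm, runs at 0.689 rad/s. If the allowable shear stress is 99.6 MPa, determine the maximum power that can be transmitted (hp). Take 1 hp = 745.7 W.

32.4 hp

J = π(d_o⁴ − d_i⁴)/32 = π(0.142⁴ − 0.111⁴)/32 = 2.501×10^-5 m⁴.
T_max = τ_allow·J/r = 9.96×10^7 × 2.501×10^-5 / 0.0710 = 35090 N·m.
ω = 0.689 rad/s, so P_max = T_max·ω = 2.418×10^4 W.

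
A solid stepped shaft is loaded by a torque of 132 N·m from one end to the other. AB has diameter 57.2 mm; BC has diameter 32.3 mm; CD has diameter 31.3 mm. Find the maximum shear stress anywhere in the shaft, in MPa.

Under the same torque, τ_max = 16T/(πd³) is largest where d is smallest — segment CD (d = 31.3 mm).
τ_max = 16·132.0/(π·(0.0313)³) = 2.192×10^7 Pa.

21.9 MPa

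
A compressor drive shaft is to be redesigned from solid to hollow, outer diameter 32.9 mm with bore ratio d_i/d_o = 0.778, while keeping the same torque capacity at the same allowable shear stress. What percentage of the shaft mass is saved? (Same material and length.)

46.5 %

Equal τ_max and T ⇒ the solid shaft needs d_s³ = d_o³(1−k⁴), so d_s = 32.9·(1−0.778⁴)^(1/3) = 28.26 mm.
Area ratio A_h/A_s = d_o²(1−k²)/d_s² = (1−k²)/(1−k⁴)^(2/3) = 0.5350.
Mass saving = 1 − 0.5350 = 46.5 %.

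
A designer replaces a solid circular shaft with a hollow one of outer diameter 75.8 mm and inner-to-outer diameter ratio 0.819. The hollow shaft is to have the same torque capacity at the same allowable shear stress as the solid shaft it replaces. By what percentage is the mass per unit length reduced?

Equal τ_max and T ⇒ the solid shaft needs d_s³ = d_o³(1−k⁴), so d_s = 75.8·(1−0.819⁴)^(1/3) = 62.11 mm.
Area ratio A_h/A_s = d_o²(1−k²)/d_s² = (1−k²)/(1−k⁴)^(2/3) = 0.4904.
Mass saving = 1 − 0.4904 = 51.0 %.

51.0 %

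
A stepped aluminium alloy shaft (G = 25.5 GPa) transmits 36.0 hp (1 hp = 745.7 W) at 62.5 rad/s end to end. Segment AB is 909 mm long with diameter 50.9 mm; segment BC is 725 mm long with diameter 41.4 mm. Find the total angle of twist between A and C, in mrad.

65.6 mrad

ω = 62.5 rad/s, so T = P/ω = 36.0×745.7 / 62.50 = 429.5 N·m.
J_AB = π(0.0509)⁴/32 = 6.59×10^-7 m⁴; J_BC = π(0.0414)⁴/32 = 2.88×10^-7 m⁴.
θ = (T/G)·Σ L_i/J_i = (429.5/25.5×10⁹)·(0.909/6.59×10^-7 + 0.725/2.88×10^-7) = 0.06558 rad.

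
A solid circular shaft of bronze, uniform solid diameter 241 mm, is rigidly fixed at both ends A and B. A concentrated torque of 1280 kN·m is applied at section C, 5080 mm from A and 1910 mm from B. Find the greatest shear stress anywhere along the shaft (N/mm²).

With uniform GJ and both ends fixed, compatibility θ_AC = θ_CB gives T_A·a = T_B·b, together with T_A + T_B = T₀.
T_A = T₀·b/(a+b) = 1.280e6·1910/6990 = 349800 N·m; T_B = 930200 N·m.
τ in each portion: τ_AC = 1.27×10^8 Pa, τ_CB = 3.38×10^8 Pa; maximum is in CB.
τ_max = T_CB·r/J = 930200·0.120/3.31×10^-4 = 3.385×10^8 Pa.

338 N/mm²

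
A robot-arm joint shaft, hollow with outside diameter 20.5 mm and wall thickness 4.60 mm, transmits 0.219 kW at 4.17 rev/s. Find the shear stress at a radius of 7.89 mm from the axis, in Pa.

4.19e6 Pa

ω = 2π·4.17 = 26.20 rad/s, so T = P/ω = 0.219×10³ / 26.20 = 8.358 N·m.
J = π(d_o⁴ − d_i⁴)/32 = π(0.0205⁴ − 0.0113⁴)/32 = 1.574×10^-8 m⁴.
Shear stress varies linearly with radius: τ = T·r/J = 8.358 × 0.00789 / 1.574×10^-8 = 4.190×10^6 Pa.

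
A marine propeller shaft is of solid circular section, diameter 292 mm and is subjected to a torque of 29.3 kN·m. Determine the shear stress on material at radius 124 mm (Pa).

5.09e6 Pa

J = πd⁴/32 = π(0.292)⁴/32 = 7.137×10^-4 m⁴.
Shear stress varies linearly with radius: τ = T·r/J = 29300 × 0.124 / 7.137×10^-4 = 5.090×10^6 Pa.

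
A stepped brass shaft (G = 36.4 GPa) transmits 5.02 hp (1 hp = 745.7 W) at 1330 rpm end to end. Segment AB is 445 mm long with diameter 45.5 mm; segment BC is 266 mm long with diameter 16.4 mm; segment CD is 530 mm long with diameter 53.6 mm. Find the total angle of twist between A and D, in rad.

ω = 2π·1330/60 = 139.3 rad/s, so T = P/ω = 5.02×745.7 / 139.3 = 26.88 N·m.
J_AB = π(0.0455)⁴/32 = 4.21×10^-7 m⁴; J_BC = π(0.0164)⁴/32 = 7.10×10^-9 m⁴; J_CD = π(0.0536)⁴/32 = 8.10×10^-7 m⁴.
θ = (T/G)·Σ L_i/J_i = (26.88/36.4×10⁹)·(0.445/4.21×10^-7 + 0.266/7.10×10^-9 + 0.530/8.10×10^-7) = 0.02892 rad.

0.0289 rad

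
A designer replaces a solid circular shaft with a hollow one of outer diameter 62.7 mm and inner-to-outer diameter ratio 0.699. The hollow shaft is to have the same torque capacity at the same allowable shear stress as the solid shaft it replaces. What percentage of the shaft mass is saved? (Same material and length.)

Equal τ_max and T ⇒ the solid shaft needs d_s³ = d_o³(1−k⁴), so d_s = 62.7·(1−0.699⁴)^(1/3) = 57.25 mm.
Area ratio A_h/A_s = d_o²(1−k²)/d_s² = (1−k²)/(1−k⁴)^(2/3) = 0.6134.
Mass saving = 1 − 0.6134 = 38.7 %.

38.7 %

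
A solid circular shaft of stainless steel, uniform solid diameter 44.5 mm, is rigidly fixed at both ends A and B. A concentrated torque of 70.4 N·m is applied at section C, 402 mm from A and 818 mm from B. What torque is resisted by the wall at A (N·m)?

47.2 N·m

With uniform GJ and both ends fixed, compatibility θ_AC = θ_CB gives T_A·a = T_B·b, together with T_A + T_B = T₀.
T_A = T₀·b/(a+b) = 70.40·818/1220 = 47.20 N·m; T_B = 23.20 N·m.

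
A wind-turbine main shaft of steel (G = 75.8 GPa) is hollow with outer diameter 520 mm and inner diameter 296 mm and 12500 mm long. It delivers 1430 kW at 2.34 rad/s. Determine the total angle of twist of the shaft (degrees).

ω = 2.34 rad/s, so T = P/ω = 1430×10³ / 2.340 = 611100 N·m.
J = π(d_o⁴ − d_i⁴)/32 = π(0.520⁴ − 0.296⁴)/32 = 6.425×10^-3 m⁴.
θ = T·L/(G·J) = 611100 × 12.5 / (75.8×10⁹ × 6.425×10^-3) = 0.01569 rad.

0.899°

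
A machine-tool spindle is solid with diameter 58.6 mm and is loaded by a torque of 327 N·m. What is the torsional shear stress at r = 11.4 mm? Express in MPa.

J = πd⁴/32 = π(0.0586)⁴/32 = 1.158×10^-6 m⁴.
Shear stress varies linearly with radius: τ = T·r/J = 327.0 × 0.0114 / 1.158×10^-6 = 3.220×10^6 Pa.

3.22 MPa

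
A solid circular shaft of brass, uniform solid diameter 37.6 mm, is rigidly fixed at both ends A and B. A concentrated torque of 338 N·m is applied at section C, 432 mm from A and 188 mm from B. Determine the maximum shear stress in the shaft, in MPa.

22.6 MPa

With uniform GJ and both ends fixed, compatibility θ_AC = θ_CB gives T_A·a = T_B·b, together with T_A + T_B = T₀.
T_A = T₀·b/(a+b) = 338.0·188/620.0 = 102.5 N·m; T_B = 235.5 N·m.
τ in each portion: τ_AC = 9.82×10^6 Pa, τ_CB = 2.26×10^7 Pa; maximum is in CB.
τ_max = T_CB·r/J = 235.5·0.0188/1.96×10^-7 = 2.256×10^7 Pa.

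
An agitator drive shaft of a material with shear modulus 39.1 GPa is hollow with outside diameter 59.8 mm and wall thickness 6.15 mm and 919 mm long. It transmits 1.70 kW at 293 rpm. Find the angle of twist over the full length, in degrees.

ω = 2π·293/60 = 30.68 rad/s, so T = P/ω = 1.70×10³ / 30.68 = 55.41 N·m.
J = π(d_o⁴ − d_i⁴)/32 = π(0.0598⁴ − 0.0475⁴)/32 = 7.557×10^-7 m⁴.
θ = T·L/(G·J) = 55.41 × 0.919 / (39.1×10⁹ × 7.557×10^-7) = 1.723×10^-3 rad.

0.0987°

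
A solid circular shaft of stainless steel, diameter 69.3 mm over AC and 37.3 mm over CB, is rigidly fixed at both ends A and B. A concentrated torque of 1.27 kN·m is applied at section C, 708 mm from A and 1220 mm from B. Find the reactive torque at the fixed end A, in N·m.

1210 N·m

Compatibility: T_A·a/J_AC = T_B·b/J_CB with T_A + T_B = T₀.
J_AC = 2.26×10^-6 m⁴, J_CB = 1.90×10^-7 m⁴, so T_A = T₀·(J_AC/a)/((J_AC/a)+(J_CB/b)) = 1211 N·m, T_B = 58.98 N·m.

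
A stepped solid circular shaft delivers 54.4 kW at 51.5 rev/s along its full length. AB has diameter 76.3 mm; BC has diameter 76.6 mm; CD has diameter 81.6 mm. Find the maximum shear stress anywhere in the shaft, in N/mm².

1.93 N/mm²

ω = 2π·51.5 = 323.6 rad/s, so T = P/ω = 54.4×10³ / 323.6 = 168.1 N·m.
Under the same torque, τ_max = 16T/(πd³) is largest where d is smallest — segment AB (d = 76.3 mm).
τ_max = 16·168.1/(π·(0.0763)³) = 1.928×10^6 Pa.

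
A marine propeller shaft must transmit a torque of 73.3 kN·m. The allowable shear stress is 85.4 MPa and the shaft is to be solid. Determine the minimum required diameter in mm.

164 mm

For a solid shaft τ_max = 16T/(πd³), so d = (16T/(π τ_allow))^(1/3) = (16·73300/(π·8.54×10^7))^(1/3) = 0.1635 m.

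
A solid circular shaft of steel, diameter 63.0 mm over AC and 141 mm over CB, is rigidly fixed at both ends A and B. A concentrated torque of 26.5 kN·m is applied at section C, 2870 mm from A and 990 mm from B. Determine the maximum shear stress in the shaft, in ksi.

Compatibility: T_A·a/J_AC = T_B·b/J_CB with T_A + T_B = T₀.
J_AC = 1.55×10^-6 m⁴, J_CB = 3.88×10^-5 m⁴, so T_A = T₀·(J_AC/a)/((J_AC/a)+(J_CB/b)) = 359.4 N·m, T_B = 26140 N·m.
τ in each portion: τ_AC = 7.32×10^6 Pa, τ_CB = 4.75×10^7 Pa; maximum is in CB.
τ_max = T_CB·r/J = 26140·0.0705/3.88×10^-5 = 4.749×10^7 Pa.

6.89 ksi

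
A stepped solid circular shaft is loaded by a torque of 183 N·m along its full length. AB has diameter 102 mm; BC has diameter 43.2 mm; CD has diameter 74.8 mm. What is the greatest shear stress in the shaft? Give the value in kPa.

Under the same torque, τ_max = 16T/(πd³) is largest where d is smallest — segment BC (d = 43.2 mm).
τ_max = 16·183.0/(π·(0.0432)³) = 1.156×10^7 Pa.

11600 kPa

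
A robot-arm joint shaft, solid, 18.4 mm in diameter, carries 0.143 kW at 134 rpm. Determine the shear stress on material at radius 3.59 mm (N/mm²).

3.25 N/mm²

ω = 2π·134/60 = 14.03 rad/s, so T = P/ω = 0.143×10³ / 14.03 = 10.19 N·m.
J = πd⁴/32 = π(0.0184)⁴/32 = 1.125×10^-8 m⁴.
Shear stress varies linearly with radius: τ = T·r/J = 10.19 × 0.00359 / 1.125×10^-8 = 3.251×10^6 Pa.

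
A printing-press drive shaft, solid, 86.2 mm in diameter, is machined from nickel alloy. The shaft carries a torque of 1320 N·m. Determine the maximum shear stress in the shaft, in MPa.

10.5 MPa

J = πd⁴/32 = π(0.0862)⁴/32 = 5.420×10^-6 m⁴.
τ_max = T·r/J = 1320 × 0.0431 / 5.420×10^-6 = 1.050×10^7 Pa.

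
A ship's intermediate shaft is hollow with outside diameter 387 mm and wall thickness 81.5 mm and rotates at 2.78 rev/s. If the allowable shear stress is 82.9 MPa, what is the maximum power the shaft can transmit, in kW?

14600 kW

J = π(d_o⁴ − d_i⁴)/32 = π(0.387⁴ − 0.224⁴)/32 = 1.955×10^-3 m⁴.
T_max = τ_allow·J/r = 8.29×10^7 × 1.955×10^-3 / 0.194 = 837600 N·m.
ω = 2π·2.78 = 17.47 rad/s, so P_max = T_max·ω = 1.463×10^7 W.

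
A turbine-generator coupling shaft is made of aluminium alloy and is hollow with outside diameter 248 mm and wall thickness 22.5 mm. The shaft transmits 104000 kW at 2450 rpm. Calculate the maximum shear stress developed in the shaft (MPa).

246 MPa

ω = 2π·2450/60 = 256.6 rad/s, so T = P/ω = 104000×10³ / 256.6 = 405400 N·m.
J = π(d_o⁴ − d_i⁴)/32 = π(0.248⁴ − 0.203⁴)/32 = 2.047×10^-4 m⁴.
τ_max = T·r/J = 405400 × 0.124 / 2.047×10^-4 = 2.456×10^8 Pa.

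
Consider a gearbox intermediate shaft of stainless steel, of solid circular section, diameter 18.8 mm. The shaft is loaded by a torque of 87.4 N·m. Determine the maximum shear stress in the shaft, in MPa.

J = πd⁴/32 = π(0.0188)⁴/32 = 1.226×10^-8 m⁴.
τ_max = T·r/J = 87.40 × 0.00940 / 1.226×10^-8 = 6.699×10^7 Pa.

67.0 MPa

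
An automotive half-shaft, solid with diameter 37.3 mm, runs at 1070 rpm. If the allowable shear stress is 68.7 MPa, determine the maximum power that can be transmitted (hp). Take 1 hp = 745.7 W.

105 hp

J = πd⁴/32 = π(0.0373)⁴/32 = 1.900×10^-7 m⁴.
T_max = τ_allow·J/r = 6.87×10^7 × 1.900×10^-7 / 0.0186 = 700.0 N·m.
ω = 2π·1070/60 = 112.1 rad/s, so P_max = T_max·ω = 7.844×10^4 W.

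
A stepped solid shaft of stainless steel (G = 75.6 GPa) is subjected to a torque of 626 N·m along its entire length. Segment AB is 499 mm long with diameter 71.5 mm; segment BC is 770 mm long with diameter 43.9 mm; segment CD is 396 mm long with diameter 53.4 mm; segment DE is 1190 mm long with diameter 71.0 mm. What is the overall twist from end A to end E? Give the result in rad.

J_AB = π(0.0715)⁴/32 = 2.57×10^-6 m⁴; J_BC = π(0.0439)⁴/32 = 3.65×10^-7 m⁴; J_CD = π(0.0534)⁴/32 = 7.98×10^-7 m⁴; J_DE = π(0.0710)⁴/32 = 2.49×10^-6 m⁴.
θ = (T/G)·Σ L_i/J_i = (626.0/75.6×10⁹)·(0.499/2.57×10^-6 + 0.770/3.65×10^-7 + 0.396/7.98×10^-7 + 1.19/2.49×10^-6) = 0.02715 rad.

0.0272 rad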